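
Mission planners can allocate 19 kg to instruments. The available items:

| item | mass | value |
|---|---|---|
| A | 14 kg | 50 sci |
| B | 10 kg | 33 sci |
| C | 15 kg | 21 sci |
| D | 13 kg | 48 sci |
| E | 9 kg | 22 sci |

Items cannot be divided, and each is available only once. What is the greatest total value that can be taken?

55 sci

Check high-value combinations within 19 kg:
- B+E: mass 10+9=19, value 33+22=55
- A: mass 14, value 50
- D: mass 13, value 48
- B: mass 10, value 33
Best: 55 sci.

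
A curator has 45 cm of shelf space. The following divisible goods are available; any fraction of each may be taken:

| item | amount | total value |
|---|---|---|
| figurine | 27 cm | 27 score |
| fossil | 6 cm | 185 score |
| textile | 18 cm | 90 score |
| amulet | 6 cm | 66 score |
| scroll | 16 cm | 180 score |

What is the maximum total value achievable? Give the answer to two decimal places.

Take in order of value per unit:
- fossil (185/6 per unit): all 6 → value 185, running total 185.00
- scroll (180/16 per unit): all 16 → value 180, running total 365.00
- amulet (66/6 per unit): all 6 → value 66, running total 431.00
- textile (90/18 per unit): 17 of 18 → value 17×90/18 = 85.0000, running total 516.00
Total 516.00.

516.00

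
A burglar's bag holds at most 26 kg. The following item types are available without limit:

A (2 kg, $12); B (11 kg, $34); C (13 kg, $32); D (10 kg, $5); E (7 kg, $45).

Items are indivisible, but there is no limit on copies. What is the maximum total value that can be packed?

$162

Best value-per-unit is E at 45/7; filling with it alone gives 3×45 = 135.
Optimal mix: 6×A + 2×E → weight 26, value 162.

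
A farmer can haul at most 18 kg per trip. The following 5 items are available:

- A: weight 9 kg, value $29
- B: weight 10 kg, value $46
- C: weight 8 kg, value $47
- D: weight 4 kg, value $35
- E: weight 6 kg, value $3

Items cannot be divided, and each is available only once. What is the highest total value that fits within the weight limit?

Check high-value combinations within 18 kg:
- B+C: weight 10+8=18, value 46+47=93
- C+D+E: weight 8+4+6=18, value 47+35+3=85
- C+D: weight 8+4=12, value 47+35=82
- B+D: weight 10+4=14, value 46+35=81
Best: $93.

$93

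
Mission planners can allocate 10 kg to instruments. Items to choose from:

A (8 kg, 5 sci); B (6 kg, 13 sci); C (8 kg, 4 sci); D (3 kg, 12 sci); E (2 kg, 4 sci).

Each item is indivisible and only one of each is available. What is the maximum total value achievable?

Check high-value combinations within 10 kg:
- B+D: mass 6+3=9, value 13+12=25
- B+E: mass 6+2=8, value 13+4=17
- D+E: mass 3+2=5, value 12+4=16
- B: mass 6, value 13
Best: 25 sci.

25 sci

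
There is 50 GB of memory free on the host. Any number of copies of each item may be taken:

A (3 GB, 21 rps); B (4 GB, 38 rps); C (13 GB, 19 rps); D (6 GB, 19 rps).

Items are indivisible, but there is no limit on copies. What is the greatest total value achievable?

460 rps

Best value-per-unit is B at 38/4; filling with it alone gives 12×38 = 456.
Optimal mix: 2×A + 11×B → memory 50, value 460.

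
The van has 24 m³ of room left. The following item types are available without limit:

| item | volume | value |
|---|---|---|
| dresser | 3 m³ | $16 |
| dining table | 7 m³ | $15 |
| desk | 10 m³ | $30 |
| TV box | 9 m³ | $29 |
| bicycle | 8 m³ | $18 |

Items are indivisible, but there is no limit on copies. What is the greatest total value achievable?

$128

Best value-per-unit is dresser at 16/3, and filling with it alone uses volume 8×3=24. No mix of the others beats 8×16 = 128.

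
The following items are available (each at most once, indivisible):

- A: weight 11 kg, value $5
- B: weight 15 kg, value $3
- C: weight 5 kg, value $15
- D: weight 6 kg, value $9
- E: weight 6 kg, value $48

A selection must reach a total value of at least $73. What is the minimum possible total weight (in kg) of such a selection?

Subsets with value ≥ 73, sorted by total weight:
- A+C+D+E: weight 28, value 77
- B+C+D+E: weight 32, value 75
- A+B+C+D+E: weight 43, value 80
Minimum weight: 28 kg.

28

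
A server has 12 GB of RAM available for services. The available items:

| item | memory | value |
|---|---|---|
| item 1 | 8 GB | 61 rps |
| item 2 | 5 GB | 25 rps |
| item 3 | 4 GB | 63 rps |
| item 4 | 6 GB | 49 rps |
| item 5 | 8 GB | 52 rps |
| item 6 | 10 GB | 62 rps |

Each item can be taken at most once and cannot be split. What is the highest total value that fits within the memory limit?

Check high-value combinations within 12 GB:
- item 1+item 3: memory 8+4=12, value 61+63=124
- item 3+item 5: memory 4+8=12, value 63+52=115
- item 3+item 4: memory 4+6=10, value 63+49=112
Best: 124 rps.

124 rps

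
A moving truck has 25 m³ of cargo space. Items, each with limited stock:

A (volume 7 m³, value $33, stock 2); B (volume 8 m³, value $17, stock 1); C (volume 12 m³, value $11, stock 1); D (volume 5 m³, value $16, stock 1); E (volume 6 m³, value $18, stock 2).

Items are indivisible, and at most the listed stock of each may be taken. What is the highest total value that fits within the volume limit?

$100

Best selections within volume 25 and stock limits:
- 2×A + 1×D + 1×E: volume 25, value 100
- 1×A + 1×D + 2×E: volume 24, value 85
- 2×A + 1×E: volume 20, value 84
Best: $100.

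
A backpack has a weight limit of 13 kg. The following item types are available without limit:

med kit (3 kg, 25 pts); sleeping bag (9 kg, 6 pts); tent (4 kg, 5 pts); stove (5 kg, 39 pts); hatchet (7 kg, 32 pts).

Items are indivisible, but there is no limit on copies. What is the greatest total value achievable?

103 pts

Best value-per-unit is med kit at 25/3; filling with it alone gives 4×25 = 100.
Optimal mix: 1×med kit + 2×stove → weight 13, value 103.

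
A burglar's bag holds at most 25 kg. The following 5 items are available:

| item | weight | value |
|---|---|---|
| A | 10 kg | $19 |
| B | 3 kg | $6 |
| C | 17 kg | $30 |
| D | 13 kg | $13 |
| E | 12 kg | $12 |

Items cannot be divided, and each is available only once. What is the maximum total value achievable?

Check high-value combinations within 25 kg:
- A+B+E: weight 10+3+12=25, value 19+6+12=37
- B+C: weight 3+17=20, value 6+30=36
- A+D: weight 10+13=23, value 19+13=32
- A+E: weight 10+12=22, value 19+12=31
- C: weight 17, value 30
Best: $37.

$37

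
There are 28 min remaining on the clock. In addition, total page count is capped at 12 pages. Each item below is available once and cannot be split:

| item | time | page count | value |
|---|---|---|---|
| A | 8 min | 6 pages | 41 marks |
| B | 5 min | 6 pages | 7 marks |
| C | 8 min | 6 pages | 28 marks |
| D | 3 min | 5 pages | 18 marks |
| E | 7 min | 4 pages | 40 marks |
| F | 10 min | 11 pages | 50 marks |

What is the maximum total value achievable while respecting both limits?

Feasible sets respecting both limits:
- A+E: time 15, page count 10, value 81
- A+C: time 16, page count 12, value 69
- C+E: time 15, page count 10, value 68
Best: 81 marks.

81 marks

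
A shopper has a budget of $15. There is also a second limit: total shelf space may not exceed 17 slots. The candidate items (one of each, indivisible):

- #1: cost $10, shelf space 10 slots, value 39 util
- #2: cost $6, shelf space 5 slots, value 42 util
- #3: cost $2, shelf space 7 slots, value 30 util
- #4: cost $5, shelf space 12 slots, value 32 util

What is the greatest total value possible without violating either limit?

74 util

Feasible sets respecting both limits:
- #2+#4: cost 11, shelf space 17, value 74
- #2+#3: cost 8, shelf space 12, value 72
- #1+#3: cost 12, shelf space 17, value 69
- #2: cost 6, shelf space 5, value 42
Best: 74 util.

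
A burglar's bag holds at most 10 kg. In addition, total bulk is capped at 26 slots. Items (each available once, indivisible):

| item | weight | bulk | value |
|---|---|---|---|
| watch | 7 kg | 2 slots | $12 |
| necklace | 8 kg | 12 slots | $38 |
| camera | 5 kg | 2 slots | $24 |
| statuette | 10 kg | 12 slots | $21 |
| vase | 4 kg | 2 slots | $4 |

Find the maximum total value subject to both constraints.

$38

Feasible sets respecting both limits:
- necklace: weight 8, bulk 12, value 38
- camera+vase: weight 9, bulk 4, value 28
- camera: weight 5, bulk 2, value 24
Best: $38.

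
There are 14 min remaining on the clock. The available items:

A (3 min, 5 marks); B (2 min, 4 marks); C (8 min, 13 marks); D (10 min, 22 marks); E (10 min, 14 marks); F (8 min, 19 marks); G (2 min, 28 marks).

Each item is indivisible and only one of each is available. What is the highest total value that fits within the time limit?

54 marks

This is a 0/1 knapsack; check combinations near the capacity.
- B+D+G: time 2+10+2=14, value 4+22+28=54
- A+F+G: time 3+8+2=13, value 5+19+28=52
- B+F+G: time 2+8+2=12, value 4+19+28=51
- D+G: time 10+2=12, value 22+28=50
Best: 54 marks.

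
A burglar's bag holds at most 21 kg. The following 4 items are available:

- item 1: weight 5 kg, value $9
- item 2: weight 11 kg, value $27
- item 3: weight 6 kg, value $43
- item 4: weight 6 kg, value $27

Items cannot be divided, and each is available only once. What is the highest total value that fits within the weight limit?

$79

Check high-value combinations within 21 kg:
- item 1+item 3+item 4: weight 5+6+6=17, value 9+43+27=79
- item 3+item 4: weight 6+6=12, value 43+27=70
- item 2+item 3: weight 11+6=17, value 27+43=70
- item 2+item 4: weight 11+6=17, value 27+27=54
Best: $79.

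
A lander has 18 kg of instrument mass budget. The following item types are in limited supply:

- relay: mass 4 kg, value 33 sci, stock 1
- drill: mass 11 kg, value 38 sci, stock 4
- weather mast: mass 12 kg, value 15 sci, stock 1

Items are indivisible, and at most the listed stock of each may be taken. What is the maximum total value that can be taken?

Top feasible selections:
- 1×relay + 1×drill: mass 15, value 71
- 1×relay + 1×weather mast: mass 16, value 48
- 1×drill: mass 11, value 38
- 1×relay: mass 4, value 33
Best: 71 sci.

71 sci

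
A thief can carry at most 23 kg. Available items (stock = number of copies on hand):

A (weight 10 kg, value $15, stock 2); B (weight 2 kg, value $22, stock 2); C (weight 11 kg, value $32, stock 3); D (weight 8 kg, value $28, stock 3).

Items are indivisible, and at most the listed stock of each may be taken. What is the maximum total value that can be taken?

Top feasible selections:
- 2×B + 1×C + 1×D: weight 23, value 104
- 2×B + 2×D: weight 20, value 100
Best: $104.

$104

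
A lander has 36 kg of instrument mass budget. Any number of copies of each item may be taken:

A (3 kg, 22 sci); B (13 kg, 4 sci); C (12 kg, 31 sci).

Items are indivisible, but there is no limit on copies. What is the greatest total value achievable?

264 sci

Best value-per-unit is A at 22/3, and filling with it alone uses mass 12×3=36. No mix of the others beats 12×22 = 264.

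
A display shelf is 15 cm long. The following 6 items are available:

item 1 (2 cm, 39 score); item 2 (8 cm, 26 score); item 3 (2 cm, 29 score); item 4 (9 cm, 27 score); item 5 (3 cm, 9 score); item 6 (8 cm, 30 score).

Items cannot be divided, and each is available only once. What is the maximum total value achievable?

Check high-value combinations within 15 cm:
- item 1+item 3+item 5+item 6: length 2+2+3+8=15, value 39+29+9+30=107
- item 1+item 2+item 3+item 5: length 2+8+2+3=15, value 39+26+29+9=103
- item 1+item 3+item 6: length 2+2+8=12, value 39+29+30=98
- item 1+item 3+item 4: length 2+2+9=13, value 39+29+27=95
Best: 107 score.

107 score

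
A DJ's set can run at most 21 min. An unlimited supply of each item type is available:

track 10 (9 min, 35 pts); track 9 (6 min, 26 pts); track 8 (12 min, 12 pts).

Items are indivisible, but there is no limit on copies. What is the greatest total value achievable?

87 pts

Best value-per-unit is track 9 at 26/6; filling with it alone gives 3×26 = 78.
Optimal mix: 1×track 10 + 2×track 9 → duration 21, value 87.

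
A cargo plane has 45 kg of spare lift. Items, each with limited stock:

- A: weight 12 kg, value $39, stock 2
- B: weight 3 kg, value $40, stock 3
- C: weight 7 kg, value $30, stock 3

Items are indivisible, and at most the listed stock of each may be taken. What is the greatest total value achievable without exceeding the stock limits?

Best selections within weight 45 and stock limits:
- 1×A + 3×B + 3×C: weight 42, value 249
- 2×A + 3×B + 1×C: weight 40, value 228
- 1×A + 3×B + 2×C: weight 35, value 219
Best: $249.

$249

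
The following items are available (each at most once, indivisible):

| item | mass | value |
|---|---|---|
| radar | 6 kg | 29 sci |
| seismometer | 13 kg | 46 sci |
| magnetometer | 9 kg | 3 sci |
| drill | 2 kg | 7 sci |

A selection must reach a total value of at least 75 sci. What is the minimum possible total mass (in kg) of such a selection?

19

Subsets with value ≥ 75, sorted by total mass:
- radar+seismometer: mass 19, value 75
- radar+seismometer+drill: mass 21, value 82
- radar+seismometer+magnetometer: mass 28, value 78
Minimum mass: 19 kg.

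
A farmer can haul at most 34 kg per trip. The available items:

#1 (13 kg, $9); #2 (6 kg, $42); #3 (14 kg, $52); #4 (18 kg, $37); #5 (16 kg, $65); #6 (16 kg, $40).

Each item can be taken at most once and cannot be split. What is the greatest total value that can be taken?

Check high-value combinations within 34 kg:
- #3+#5: weight 14+16=30, value 52+65=117
- #2+#5: weight 6+16=22, value 42+65=107
- #5+#6: weight 16+16=32, value 65+40=105
- #1+#2+#3: weight 13+6+14=33, value 9+42+52=103
- #4+#5: weight 18+16=34, value 37+65=102
Best: $117.

$117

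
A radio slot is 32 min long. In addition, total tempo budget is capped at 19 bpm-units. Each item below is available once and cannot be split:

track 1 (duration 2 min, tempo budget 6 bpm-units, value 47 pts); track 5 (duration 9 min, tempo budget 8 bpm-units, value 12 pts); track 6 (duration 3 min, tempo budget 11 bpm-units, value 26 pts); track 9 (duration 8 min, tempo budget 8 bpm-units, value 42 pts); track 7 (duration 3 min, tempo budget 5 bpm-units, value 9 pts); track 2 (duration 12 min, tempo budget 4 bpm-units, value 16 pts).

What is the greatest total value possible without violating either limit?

Feasible sets respecting both limits:
- track 1+track 9+track 2: duration 22, tempo budget 18, value 105
- track 1+track 9+track 7: duration 13, tempo budget 19, value 98
- track 1+track 9: duration 10, tempo budget 14, value 89
- track 1+track 5+track 2: duration 23, tempo budget 18, value 75
Best: 105 pts.

105 pts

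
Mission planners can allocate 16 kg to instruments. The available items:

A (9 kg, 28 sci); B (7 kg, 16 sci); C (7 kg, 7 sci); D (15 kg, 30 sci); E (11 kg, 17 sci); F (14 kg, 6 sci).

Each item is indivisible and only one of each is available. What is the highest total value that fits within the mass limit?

44 sci

Check high-value combinations within 16 kg:
- A+B: mass 9+7=16, value 28+16=44
- A+C: mass 9+7=16, value 28+7=35
- D: mass 15, value 30
Best: 44 sci.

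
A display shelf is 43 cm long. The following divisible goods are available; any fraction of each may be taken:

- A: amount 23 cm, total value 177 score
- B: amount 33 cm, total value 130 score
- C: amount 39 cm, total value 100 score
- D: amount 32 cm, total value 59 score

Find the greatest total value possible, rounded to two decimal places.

255.79

Take in order of value per unit:
- A (177/23 per unit): all 23 → value 177, running total 177.00
- B (130/33 per unit): 20 of 33 → value 20×130/33 = 78.7879, running total 255.79
Total 255.79.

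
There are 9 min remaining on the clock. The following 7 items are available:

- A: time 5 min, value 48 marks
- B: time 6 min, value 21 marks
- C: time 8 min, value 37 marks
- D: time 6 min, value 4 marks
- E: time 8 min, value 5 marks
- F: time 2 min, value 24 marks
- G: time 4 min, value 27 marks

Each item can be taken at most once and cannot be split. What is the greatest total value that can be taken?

75 marks

Check high-value combinations within 9 min:
- A+G: time 5+4=9, value 48+27=75
- A+F: time 5+2=7, value 48+24=72
- F+G: time 2+4=6, value 24+27=51
Best: 75 marks.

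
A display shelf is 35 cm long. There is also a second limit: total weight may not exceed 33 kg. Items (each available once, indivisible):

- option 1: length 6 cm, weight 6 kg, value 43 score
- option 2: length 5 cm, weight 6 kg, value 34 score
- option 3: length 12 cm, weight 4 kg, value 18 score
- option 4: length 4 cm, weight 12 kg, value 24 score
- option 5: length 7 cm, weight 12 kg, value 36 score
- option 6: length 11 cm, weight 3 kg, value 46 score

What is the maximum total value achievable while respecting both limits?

Feasible sets respecting both limits:
- option 1+option 2+option 5+option 6: length 29, weight 27, value 159
- option 1+option 4+option 5+option 6: length 28, weight 33, value 149
- option 1+option 2+option 4+option 6: length 26, weight 27, value 147
- option 1+option 2+option 3+option 6: length 34, weight 19, value 141
Best: 159 score.

159 score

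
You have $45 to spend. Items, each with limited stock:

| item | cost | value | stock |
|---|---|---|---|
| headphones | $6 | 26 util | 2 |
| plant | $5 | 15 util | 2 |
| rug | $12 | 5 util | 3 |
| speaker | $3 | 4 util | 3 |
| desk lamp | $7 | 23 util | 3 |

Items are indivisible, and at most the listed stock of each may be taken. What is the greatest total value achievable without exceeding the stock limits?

151 util

Top feasible selections:
- 2×headphones + 2×plant + 3×desk lamp: cost 43, value 151
- 2×headphones + 1×plant + 2×speaker + 3×desk lamp: cost 44, value 144
Best: 151 util.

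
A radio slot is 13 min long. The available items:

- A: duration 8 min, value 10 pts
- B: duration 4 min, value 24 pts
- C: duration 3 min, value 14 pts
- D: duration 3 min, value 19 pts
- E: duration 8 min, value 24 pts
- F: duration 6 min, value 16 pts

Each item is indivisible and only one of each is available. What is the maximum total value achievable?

Check high-value combinations within 13 min:
- B+D+F: duration 4+3+6=13, value 24+19+16=59
- B+C+D: duration 4+3+3=10, value 24+14+19=57
- B+C+F: duration 4+3+6=13, value 24+14+16=54
- C+D+F: duration 3+3+6=12, value 14+19+16=49
- B+E: duration 4+8=12, value 24+24=48
Best: 59 pts.

59 pts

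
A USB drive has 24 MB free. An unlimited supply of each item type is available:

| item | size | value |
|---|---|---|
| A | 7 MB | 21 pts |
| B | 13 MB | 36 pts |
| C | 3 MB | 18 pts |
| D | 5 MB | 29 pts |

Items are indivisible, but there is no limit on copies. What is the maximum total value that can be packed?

Best value-per-unit is C at 18/3, and filling with it alone uses size 8×3=24. No mix of the others beats 8×18 = 144.

144 pts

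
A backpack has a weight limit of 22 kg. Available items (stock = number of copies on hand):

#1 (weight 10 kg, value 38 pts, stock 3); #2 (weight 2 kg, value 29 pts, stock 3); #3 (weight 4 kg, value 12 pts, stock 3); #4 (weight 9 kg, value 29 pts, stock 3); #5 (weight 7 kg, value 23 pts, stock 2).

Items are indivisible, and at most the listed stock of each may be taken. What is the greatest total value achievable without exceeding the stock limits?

Best selections within weight 22 and stock limits:
- 3×#2 + 1×#4 + 1×#5: weight 22, value 139
- 1×#1 + 3×#2 + 1×#3: weight 20, value 137
- 3×#2 + 2×#3 + 1×#5: weight 21, value 134
- 3×#2 + 2×#5: weight 20, value 133
Best: 139 pts.

139 pts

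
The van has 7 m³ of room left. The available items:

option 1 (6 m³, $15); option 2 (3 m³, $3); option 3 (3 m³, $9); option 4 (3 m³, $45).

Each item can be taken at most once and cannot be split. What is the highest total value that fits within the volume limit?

$54

This is a 0/1 knapsack; check combinations near the capacity.
- option 3+option 4: volume 3+3=6, value 9+45=54
- option 2+option 4: volume 3+3=6, value 3+45=48
- option 4: volume 3, value 45
- option 1: volume 6, value 15
Best: $54.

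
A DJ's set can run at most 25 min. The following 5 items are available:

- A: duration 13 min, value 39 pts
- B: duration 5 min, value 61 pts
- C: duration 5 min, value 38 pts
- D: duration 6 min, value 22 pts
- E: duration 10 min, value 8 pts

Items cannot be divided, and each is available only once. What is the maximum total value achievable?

138 pts

Check high-value combinations within 25 min:
- A+B+C: duration 13+5+5=23, value 39+61+38=138
- A+B+D: duration 13+5+6=24, value 39+61+22=122
- B+C+D: duration 5+5+6=16, value 61+38+22=121
- B+C+E: duration 5+5+10=20, value 61+38+8=107
Best: 138 pts.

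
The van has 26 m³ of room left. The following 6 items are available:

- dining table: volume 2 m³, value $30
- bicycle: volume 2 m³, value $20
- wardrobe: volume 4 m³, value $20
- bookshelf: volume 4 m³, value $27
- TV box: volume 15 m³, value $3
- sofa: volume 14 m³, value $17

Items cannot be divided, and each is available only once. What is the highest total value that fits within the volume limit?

$114

This is a 0/1 knapsack; check combinations near the capacity.
- dining table+bicycle+wardrobe+bookshelf+sofa: volume 2+2+4+4+14=26, value 30+20+20+27+17=114
- dining table+bicycle+wardrobe+bookshelf: volume 2+2+4+4=12, value 30+20+20+27=97
- dining table+bicycle+bookshelf+sofa: volume 2+2+4+14=22, value 30+20+27+17=94
- dining table+wardrobe+bookshelf+sofa: volume 2+4+4+14=24, value 30+20+27+17=94
- dining table+bicycle+wardrobe+sofa: volume 2+2+4+14=22, value 30+20+20+17=87
Best: $114.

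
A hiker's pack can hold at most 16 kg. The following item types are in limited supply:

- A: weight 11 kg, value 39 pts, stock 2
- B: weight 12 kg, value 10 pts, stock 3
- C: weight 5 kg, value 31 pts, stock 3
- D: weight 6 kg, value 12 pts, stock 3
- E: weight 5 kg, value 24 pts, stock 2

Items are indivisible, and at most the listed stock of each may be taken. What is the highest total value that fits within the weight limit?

93 pts

Top feasible selections:
- 3×C: weight 15, value 93
- 2×C + 1×E: weight 15, value 86
- 1×C + 2×E: weight 15, value 79
Best: 93 pts.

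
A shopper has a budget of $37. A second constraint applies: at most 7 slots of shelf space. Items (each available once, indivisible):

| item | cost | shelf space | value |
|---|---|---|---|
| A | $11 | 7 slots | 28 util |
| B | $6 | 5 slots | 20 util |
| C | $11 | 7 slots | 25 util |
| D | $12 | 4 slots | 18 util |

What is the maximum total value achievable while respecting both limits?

28 util

Feasible sets respecting both limits:
- A: cost 11, shelf space 7, value 28
- C: cost 11, shelf space 7, value 25
- B: cost 6, shelf space 5, value 20
- D: cost 12, shelf space 4, value 18
Best: 28 util.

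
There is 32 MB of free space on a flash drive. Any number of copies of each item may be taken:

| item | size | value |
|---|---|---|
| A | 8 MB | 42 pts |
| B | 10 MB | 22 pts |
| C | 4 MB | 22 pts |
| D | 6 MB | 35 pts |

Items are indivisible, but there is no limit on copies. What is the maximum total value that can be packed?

Best value-per-unit is D at 35/6; filling with it alone gives 5×35 = 175.
Optimal mix: 2×C + 4×D → size 32, value 184.

184 pts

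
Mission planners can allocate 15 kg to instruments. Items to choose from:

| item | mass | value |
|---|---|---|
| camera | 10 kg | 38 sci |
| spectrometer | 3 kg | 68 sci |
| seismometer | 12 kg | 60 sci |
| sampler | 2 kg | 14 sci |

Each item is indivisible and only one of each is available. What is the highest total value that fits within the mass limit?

128 sci

Check high-value combinations within 15 kg:
- spectrometer+seismometer: mass 3+12=15, value 68+60=128
- camera+spectrometer+sampler: mass 10+3+2=15, value 38+68+14=120
- camera+spectrometer: mass 10+3=13, value 38+68=106
Best: 128 sci.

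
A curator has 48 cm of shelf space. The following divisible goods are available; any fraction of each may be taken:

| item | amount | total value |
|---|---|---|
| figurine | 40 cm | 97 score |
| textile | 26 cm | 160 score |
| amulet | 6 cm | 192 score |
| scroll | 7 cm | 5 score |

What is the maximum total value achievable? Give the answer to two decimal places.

390.80

Take in order of value per unit:
- amulet (192/6 per unit): all 6 → value 192, running total 192.00
- textile (160/26 per unit): all 26 → value 160, running total 352.00
- figurine (97/40 per unit): 16 of 40 → value 16×97/40 = 38.8000, running total 390.80
Total 390.80.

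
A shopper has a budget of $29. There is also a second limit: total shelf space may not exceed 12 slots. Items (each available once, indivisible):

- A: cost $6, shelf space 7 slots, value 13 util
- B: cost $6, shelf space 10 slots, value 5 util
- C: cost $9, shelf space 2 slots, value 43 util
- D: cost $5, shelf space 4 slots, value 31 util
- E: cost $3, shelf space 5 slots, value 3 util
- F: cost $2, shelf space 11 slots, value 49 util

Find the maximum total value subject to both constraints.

77 util

Feasible sets respecting both limits:
- C+D+E: cost 17, shelf space 11, value 77
- C+D: cost 14, shelf space 6, value 74
- A+C: cost 15, shelf space 9, value 56
Best: 77 util.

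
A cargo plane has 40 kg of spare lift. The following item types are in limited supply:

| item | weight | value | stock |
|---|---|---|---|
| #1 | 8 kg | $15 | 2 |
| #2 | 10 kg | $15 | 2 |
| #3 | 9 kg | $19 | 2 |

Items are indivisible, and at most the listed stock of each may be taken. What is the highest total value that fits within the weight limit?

Top feasible selections:
- 2×#1 + 2×#3: weight 34, value 68
- 1×#1 + 1×#2 + 2×#3: weight 36, value 68
- 2×#2 + 2×#3: weight 38, value 68
Best: $68.

$68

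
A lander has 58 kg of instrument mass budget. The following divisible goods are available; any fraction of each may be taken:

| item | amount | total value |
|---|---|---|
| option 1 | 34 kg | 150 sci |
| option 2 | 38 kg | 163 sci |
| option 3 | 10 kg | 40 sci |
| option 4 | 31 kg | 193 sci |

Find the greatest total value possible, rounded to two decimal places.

312.12

Take in order of value per unit:
- option 4 (193/31 per unit): all 31 → value 193, running total 193.00
- option 1 (150/34 per unit): 27 of 34 → value 27×150/34 = 119.1176, running total 312.12
Total 312.12.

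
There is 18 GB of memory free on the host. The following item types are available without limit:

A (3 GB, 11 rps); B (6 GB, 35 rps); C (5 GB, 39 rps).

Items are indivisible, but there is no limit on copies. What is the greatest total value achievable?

Best value-per-unit is C at 39/5; filling with it alone gives 3×39 = 117.
Optimal mix: 1×A + 3×C → memory 18, value 128.

128 rps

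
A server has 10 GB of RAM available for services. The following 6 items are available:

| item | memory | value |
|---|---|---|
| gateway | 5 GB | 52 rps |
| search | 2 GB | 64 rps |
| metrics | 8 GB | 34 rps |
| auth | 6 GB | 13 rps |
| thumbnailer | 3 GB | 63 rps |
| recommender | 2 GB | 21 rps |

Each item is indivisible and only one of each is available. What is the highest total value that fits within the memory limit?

Check high-value combinations within 10 GB:
- gateway+search+thumbnailer: memory 5+2+3=10, value 52+64+63=179
- search+thumbnailer+recommender: memory 2+3+2=7, value 64+63+21=148
- gateway+search+recommender: memory 5+2+2=9, value 52+64+21=137
- gateway+thumbnailer+recommender: memory 5+3+2=10, value 52+63+21=136
Best: 179 rps.

179 rps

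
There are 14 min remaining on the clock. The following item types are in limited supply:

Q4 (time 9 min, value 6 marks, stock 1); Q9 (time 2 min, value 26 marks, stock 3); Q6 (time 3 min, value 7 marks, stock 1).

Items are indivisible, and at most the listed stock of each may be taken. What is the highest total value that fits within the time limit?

Best selections within time 14 and stock limits:
- 3×Q9 + 1×Q6: time 9, value 85
- 3×Q9: time 6, value 78
Best: 85 marks.

85 marks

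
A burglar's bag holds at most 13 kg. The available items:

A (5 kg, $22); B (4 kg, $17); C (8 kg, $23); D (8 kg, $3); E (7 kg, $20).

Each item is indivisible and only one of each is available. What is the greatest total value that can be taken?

Check high-value combinations within 13 kg:
- A+C: weight 5+8=13, value 22+23=45
- A+E: weight 5+7=12, value 22+20=42
- B+C: weight 4+8=12, value 17+23=40
- A+B: weight 5+4=9, value 22+17=39
Best: $45.

$45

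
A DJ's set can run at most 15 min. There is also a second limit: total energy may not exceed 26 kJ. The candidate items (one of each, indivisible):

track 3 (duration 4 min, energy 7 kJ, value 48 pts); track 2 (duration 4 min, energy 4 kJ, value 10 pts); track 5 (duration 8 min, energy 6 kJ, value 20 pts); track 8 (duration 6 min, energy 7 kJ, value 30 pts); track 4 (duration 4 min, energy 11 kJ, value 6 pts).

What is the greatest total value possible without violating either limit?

88 pts

Feasible sets respecting both limits:
- track 3+track 2+track 8: duration 14, energy 18, value 88
- track 3+track 8+track 4: duration 14, energy 25, value 84
- track 3+track 8: duration 10, energy 14, value 78
Best: 88 pts.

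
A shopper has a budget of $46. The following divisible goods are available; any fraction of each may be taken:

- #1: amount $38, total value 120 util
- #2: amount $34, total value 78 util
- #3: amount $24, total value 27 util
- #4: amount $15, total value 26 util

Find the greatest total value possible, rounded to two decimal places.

138.35

Take in order of value per unit:
- #1 (120/38 per unit): all 38 → value 120, running total 120.00
- #2 (78/34 per unit): 8 of 34 → value 8×78/34 = 18.3529, running total 138.35
Total 138.35.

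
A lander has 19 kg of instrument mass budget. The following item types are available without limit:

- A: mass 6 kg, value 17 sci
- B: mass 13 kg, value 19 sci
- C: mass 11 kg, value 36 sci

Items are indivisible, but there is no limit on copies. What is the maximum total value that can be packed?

Best value-per-unit is C at 36/11; filling with it alone gives 1×36 = 36.
Optimal mix: 1×A + 1×C → mass 17, value 53.

53 sci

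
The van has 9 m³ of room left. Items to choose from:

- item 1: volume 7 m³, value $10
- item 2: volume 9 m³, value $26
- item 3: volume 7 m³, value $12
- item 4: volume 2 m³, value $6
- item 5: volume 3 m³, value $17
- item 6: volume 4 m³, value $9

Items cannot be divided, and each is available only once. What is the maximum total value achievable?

$32

Check high-value combinations within 9 m³:
- item 4+item 5+item 6: volume 2+3+4=9, value 6+17+9=32
- item 5+item 6: volume 3+4=7, value 17+9=26
- item 2: volume 9, value 26
- item 4+item 5: volume 2+3=5, value 6+17=23
- item 3+item 4: volume 7+2=9, value 12+6=18
Best: $32.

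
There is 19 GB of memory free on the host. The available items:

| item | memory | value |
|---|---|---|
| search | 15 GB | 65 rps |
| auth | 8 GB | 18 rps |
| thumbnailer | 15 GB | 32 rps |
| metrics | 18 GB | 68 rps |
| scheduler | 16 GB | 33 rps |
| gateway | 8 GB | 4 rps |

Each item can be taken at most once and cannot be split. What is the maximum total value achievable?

Check high-value combinations within 19 GB:
- metrics: memory 18, value 68
- search: memory 15, value 65
- scheduler: memory 16, value 33
- thumbnailer: memory 15, value 32
Best: 68 rps.

68 rps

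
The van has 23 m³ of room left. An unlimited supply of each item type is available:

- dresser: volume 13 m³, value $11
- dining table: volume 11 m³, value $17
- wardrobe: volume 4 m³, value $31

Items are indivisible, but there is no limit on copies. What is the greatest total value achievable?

Best value-per-unit is wardrobe at 31/4, and filling with it alone uses volume 5×4=20. No mix of the others beats 5×31 = 155.

$155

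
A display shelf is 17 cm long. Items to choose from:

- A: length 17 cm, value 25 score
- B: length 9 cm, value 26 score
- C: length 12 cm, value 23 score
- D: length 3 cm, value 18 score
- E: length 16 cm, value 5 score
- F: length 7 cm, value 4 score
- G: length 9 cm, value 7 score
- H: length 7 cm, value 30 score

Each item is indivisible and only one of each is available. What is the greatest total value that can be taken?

This is a 0/1 knapsack; check combinations near the capacity.
- B+H: length 9+7=16, value 26+30=56
- D+F+H: length 3+7+7=17, value 18+4+30=52
- D+H: length 3+7=10, value 18+30=48
- B+D: length 9+3=12, value 26+18=44
- C+D: length 12+3=15, value 23+18=41
Best: 56 score.

56 score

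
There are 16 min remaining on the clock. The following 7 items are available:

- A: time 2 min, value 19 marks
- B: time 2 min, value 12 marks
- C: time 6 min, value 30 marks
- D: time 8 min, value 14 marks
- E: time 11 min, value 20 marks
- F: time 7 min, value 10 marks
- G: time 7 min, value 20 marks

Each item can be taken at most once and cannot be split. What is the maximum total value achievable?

Check high-value combinations within 16 min:
- A+C+G: time 2+6+7=15, value 19+30+20=69
- A+C+D: time 2+6+8=16, value 19+30+14=63
- B+C+G: time 2+6+7=15, value 12+30+20=62
- A+B+C: time 2+2+6=10, value 19+12+30=61
Best: 69 marks.

69 marks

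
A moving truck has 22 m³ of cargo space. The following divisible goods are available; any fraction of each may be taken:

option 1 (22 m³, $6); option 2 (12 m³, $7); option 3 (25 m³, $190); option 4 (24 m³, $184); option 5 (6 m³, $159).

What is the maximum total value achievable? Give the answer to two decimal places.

Take in order of value per unit:
- option 5 (159/6 per unit): all 6 → value 159, running total 159.00
- option 4 (184/24 per unit): 16 of 24 → value 16×184/24 = 122.6667, running total 281.67
Total 281.67.

281.67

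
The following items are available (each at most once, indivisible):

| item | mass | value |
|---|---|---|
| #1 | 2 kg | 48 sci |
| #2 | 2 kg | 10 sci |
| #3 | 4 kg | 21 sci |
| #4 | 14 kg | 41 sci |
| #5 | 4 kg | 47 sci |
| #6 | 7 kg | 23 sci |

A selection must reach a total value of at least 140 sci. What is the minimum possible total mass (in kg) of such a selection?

19

Subsets with value ≥ 140, sorted by total mass:
- #1+#2+#3+#5+#6: mass 19, value 149
- #1+#2+#4+#5: mass 22, value 146
- #1+#3+#4+#5: mass 24, value 157
Minimum mass: 19 kg.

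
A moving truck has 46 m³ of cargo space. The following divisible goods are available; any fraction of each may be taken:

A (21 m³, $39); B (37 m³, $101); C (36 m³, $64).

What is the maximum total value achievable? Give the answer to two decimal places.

117.71

Take in order of value per unit:
- B (101/37 per unit): all 37 → value 101, running total 101.00
- A (39/21 per unit): 9 of 21 → value 9×39/21 = 16.7143, running total 117.71
Total 117.71.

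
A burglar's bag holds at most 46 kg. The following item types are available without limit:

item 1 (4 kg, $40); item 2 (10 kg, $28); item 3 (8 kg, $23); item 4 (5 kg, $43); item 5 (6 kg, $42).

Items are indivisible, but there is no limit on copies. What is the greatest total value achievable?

Best value-per-unit is item 1 at 40/4; filling with it alone gives 11×40 = 440.
Optimal mix: 9×item 1 + 2×item 4 → weight 46, value 446.

$446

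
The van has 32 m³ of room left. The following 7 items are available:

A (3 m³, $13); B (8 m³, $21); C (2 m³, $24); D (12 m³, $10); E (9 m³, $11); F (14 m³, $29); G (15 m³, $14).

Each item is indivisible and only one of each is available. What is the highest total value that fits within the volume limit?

This is a 0/1 knapsack; check combinations near the capacity.
- A+B+C+F: volume 3+8+2+14=27, value 13+21+24+29=87
- A+C+E+F: volume 3+2+9+14=28, value 13+24+11+29=77
- A+C+D+F: volume 3+2+12+14=31, value 13+24+10+29=76
- B+C+F: volume 8+2+14=24, value 21+24+29=74
Best: $87.

$87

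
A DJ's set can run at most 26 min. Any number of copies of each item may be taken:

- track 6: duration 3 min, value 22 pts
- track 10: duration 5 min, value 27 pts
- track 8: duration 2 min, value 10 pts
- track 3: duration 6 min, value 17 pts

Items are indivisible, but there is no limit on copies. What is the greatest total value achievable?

Best value-per-unit is track 6 at 22/3; filling with it alone gives 8×22 = 176.
Optimal mix: 8×track 6 + 1×track 8 → duration 26, value 186.

186 pts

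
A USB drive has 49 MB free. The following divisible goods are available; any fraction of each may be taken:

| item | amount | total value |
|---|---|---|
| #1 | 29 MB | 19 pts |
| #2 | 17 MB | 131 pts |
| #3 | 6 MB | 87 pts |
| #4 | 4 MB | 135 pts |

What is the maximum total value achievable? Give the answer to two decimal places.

Take in order of value per unit:
- #4 (135/4 per unit): all 4 → value 135, running total 135.00
- #3 (87/6 per unit): all 6 → value 87, running total 222.00
- #2 (131/17 per unit): all 17 → value 131, running total 353.00
- #1 (19/29 per unit): 22 of 29 → value 22×19/29 = 14.4138, running total 367.41
Total 367.41.

367.41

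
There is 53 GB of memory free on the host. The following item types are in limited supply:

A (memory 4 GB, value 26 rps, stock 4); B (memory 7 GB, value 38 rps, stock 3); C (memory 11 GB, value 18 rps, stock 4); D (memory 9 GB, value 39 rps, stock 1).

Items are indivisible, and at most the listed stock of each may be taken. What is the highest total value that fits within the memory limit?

257 rps

Top feasible selections:
- 4×A + 3×B + 1×D: memory 46, value 257
- 3×A + 3×B + 1×C + 1×D: memory 53, value 249
- 4×A + 2×B + 1×C + 1×D: memory 50, value 237
Best: 257 rps.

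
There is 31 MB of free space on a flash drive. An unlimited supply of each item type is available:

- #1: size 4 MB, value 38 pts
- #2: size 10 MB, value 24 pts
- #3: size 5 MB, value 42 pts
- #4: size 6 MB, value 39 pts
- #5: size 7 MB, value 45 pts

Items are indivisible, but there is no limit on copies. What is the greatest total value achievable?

Best value-per-unit is #1 at 38/4; filling with it alone gives 7×38 = 266.
Optimal mix: 4×#1 + 3×#3 → size 31, value 278.

278 pts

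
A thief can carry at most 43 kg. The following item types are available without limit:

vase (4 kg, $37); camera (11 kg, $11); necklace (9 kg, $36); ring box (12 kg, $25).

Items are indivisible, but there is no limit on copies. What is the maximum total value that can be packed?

Best value-per-unit is vase at 37/4, and filling with it alone uses weight 10×4=40. No mix of the others beats 10×37 = 370.

$370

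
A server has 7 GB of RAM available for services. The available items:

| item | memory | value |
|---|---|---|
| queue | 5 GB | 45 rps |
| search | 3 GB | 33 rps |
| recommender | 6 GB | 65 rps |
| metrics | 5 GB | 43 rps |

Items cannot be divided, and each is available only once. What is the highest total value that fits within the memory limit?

This is a 0/1 knapsack; check combinations near the capacity.
- recommender: memory 6, value 65
- queue: memory 5, value 45
- metrics: memory 5, value 43
- search: memory 3, value 33
Best: 65 rps.

65 rps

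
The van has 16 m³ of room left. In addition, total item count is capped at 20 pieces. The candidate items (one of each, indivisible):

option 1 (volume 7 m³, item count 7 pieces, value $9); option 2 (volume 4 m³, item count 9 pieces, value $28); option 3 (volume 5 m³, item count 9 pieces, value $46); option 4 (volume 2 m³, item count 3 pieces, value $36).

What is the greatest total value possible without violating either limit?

$91

Feasible sets respecting both limits:
- option 1+option 3+option 4: volume 14, item count 19, value 91
- option 3+option 4: volume 7, item count 12, value 82
- option 2+option 3: volume 9, item count 18, value 74
Best: $91.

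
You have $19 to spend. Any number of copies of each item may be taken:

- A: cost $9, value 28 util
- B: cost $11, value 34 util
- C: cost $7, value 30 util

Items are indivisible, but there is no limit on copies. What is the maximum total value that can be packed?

Best value-per-unit is C at 30/7; filling with it alone gives 2×30 = 60.
Optimal mix: 1×B + 1×C → cost 18, value 64.

64 util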